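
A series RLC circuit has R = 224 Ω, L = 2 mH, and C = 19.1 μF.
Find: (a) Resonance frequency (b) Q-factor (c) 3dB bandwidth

Step 1 — Resonance: ω₀ = 1/√(LC) = 1/√(0.002·1.91e-05) = 5116 rad/s.
Step 2 — f₀ = ω₀/(2π) = 814.3 Hz.
Step 3 — Series Q: Q = ω₀L/R = 5116·0.002/224 = 0.04568.
Step 4 — Bandwidth: Δω = ω₀/Q = 1.12e+05 rad/s; BW = Δω/(2π) = 1.783e+04 Hz.

(a) f₀ = 814.3 Hz  (b) Q = 0.04568  (c) BW = 1.783e+04 Hz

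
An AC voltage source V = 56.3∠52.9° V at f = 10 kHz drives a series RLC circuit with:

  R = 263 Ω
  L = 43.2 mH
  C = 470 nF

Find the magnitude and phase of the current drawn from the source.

Step 1 — Angular frequency: ω = 2π·f = 2π·1e+04 = 6.283e+04 rad/s.
Step 2 — Component impedances:
  R: Z = R = 263 Ω
  L: Z = jωL = j·6.283e+04·0.0432 = 0 + j2714 Ω
  C: Z = 1/(jωC) = -j/(ω·C) = 0 - j33.86 Ω
Step 3 — Series combination: Z_total = R + L + C = 263 + j2680 Ω = 2693∠84.4° Ω.
Step 4 — Source phasor: V = 56.3∠52.9° V = 33.96 + j44.9 V.
Step 5 — Ohm's law: I = V / Z_total = (33.96 + j44.9) / (263 + j2680) = 0.01782 - j0.01092 A.
Step 6 — Convert to polar: |I| = 0.0209 A, ∠I = -31.5°.

I = 0.0209∠-31.5° A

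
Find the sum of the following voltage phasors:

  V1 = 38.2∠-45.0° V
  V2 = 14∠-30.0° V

Step 1 — Convert each phasor to rectangular form:
  V1 = 38.2·(cos(-45.0°) + j·sin(-45.0°)) = 27.01 - j27.01 V
  V2 = 14·(cos(-30.0°) + j·sin(-30.0°)) = 12.12 - j7 V
Step 2 — Sum components: V_total = 39.14 - j34.01 V.
Step 3 — Convert to polar: |V_total| = 51.85 V, ∠V_total = -41.0°.

V_total = 51.85∠-41.0° V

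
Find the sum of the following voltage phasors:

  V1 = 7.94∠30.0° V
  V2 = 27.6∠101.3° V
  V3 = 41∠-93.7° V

Step 1 — Convert each phasor to rectangular form:
  V1 = 7.94·(cos(30.0°) + j·sin(30.0°)) = 6.876 + j3.97 V
  V2 = 27.6·(cos(101.3°) + j·sin(101.3°)) = -5.408 + j27.06 V
  V3 = 41·(cos(-93.7°) + j·sin(-93.7°)) = -2.646 - j40.91 V
Step 2 — Sum components: V_total = -1.178 - j9.88 V.
Step 3 — Convert to polar: |V_total| = 9.95 V, ∠V_total = -96.8°.

V_total = 9.95∠-96.8° V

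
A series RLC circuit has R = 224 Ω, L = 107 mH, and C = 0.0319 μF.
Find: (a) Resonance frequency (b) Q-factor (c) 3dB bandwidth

Step 1 — Resonance: ω₀ = 1/√(LC) = 1/√(0.107·3.19e-08) = 1.712e+04 rad/s.
Step 2 — f₀ = ω₀/(2π) = 2724 Hz.
Step 3 — Series Q: Q = ω₀L/R = 1.712e+04·0.107/224 = 8.176.
Step 4 — Bandwidth: Δω = ω₀/Q = 2093 rad/s; BW = Δω/(2π) = 333.2 Hz.

(a) f₀ = 2724 Hz  (b) Q = 8.176  (c) BW = 333.2 Hz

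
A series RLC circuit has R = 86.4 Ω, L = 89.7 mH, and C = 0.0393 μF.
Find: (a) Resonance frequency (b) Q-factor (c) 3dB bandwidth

Step 1 — Resonance: ω₀ = 1/√(LC) = 1/√(0.0897·3.93e-08) = 1.684e+04 rad/s.
Step 2 — f₀ = ω₀/(2π) = 2681 Hz.
Step 3 — Series Q: Q = ω₀L/R = 1.684e+04·0.0897/86.4 = 17.49.
Step 4 — Bandwidth: Δω = ω₀/Q = 963.2 rad/s; BW = Δω/(2π) = 153.3 Hz.

(a) f₀ = 2681 Hz  (b) Q = 17.49  (c) BW = 153.3 Hz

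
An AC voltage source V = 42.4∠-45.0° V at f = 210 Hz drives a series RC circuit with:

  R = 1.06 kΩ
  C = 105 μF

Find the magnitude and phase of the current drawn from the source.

Step 1 — Angular frequency: ω = 2π·f = 2π·210 = 1319 rad/s.
Step 2 — Component impedances:
  R: Z = R = 1060 Ω
  C: Z = 1/(jωC) = -j/(ω·C) = 0 - j7.218 Ω
Step 3 — Series combination: Z_total = R + C = 1060 - j7.218 Ω = 1060∠-0.4° Ω.
Step 4 — Source phasor: V = 42.4∠-45.0° V = 29.98 - j29.98 V.
Step 5 — Ohm's law: I = V / Z_total = (29.98 - j29.98) / (1060 - j7.218) = 0.02848 - j0.02809 A.
Step 6 — Convert to polar: |I| = 0.04 A, ∠I = -44.6°.

I = 0.04∠-44.6° A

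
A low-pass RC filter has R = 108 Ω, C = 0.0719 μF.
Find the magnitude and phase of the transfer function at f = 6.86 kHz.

Step 1 — Angular frequency: ω = 2π·6860 = 4.31e+04 rad/s.
Step 2 — Transfer function: H(jω) = 1/(1 + jωRC).
Step 3 — Denominator: 1 + jωRC = 1 + j·4.31e+04·108·7.19e-08 = 1 + j0.3347.
Step 4 — H = 0.8993 - j0.301.
Step 5 — Magnitude: |H| = 0.9483 (-0.5 dB); phase: φ = -18.5°.

|H| = 0.9483 (-0.5 dB), φ = -18.5°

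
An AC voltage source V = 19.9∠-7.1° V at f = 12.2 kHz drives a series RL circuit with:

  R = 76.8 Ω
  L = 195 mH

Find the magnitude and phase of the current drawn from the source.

Step 1 — Angular frequency: ω = 2π·f = 2π·1.22e+04 = 7.665e+04 rad/s.
Step 2 — Component impedances:
  R: Z = R = 76.8 Ω
  L: Z = jωL = j·7.665e+04·0.195 = 0 + j1.495e+04 Ω
Step 3 — Series combination: Z_total = R + L = 76.8 + j1.495e+04 Ω = 1.495e+04∠89.7° Ω.
Step 4 — Source phasor: V = 19.9∠-7.1° V = 19.75 - j2.46 V.
Step 5 — Ohm's law: I = V / Z_total = (19.75 - j2.46) / (76.8 + j1.495e+04) = -0.0001578 - j0.001322 A.
Step 6 — Convert to polar: |I| = 0.001331 A, ∠I = -96.8°.

I = 0.001331∠-96.8° A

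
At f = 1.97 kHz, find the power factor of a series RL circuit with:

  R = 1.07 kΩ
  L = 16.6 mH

Step 1 — Angular frequency: ω = 2π·f = 2π·1970 = 1.238e+04 rad/s.
Step 2 — Component impedances:
  R: Z = R = 1070 Ω
  L: Z = jωL = j·1.238e+04·0.0166 = 0 + j205.5 Ω
Step 3 — Series combination: Z_total = R + L = 1070 + j205.5 Ω = 1090∠10.9° Ω.
Step 4 — Power factor: PF = cos(φ) = Re(Z)/|Z| = 1070/1089.5 = 0.9821.
Step 5 — Type: Im(Z) = 205.5 ⇒ lagging (phase φ = 10.9°).

PF = 0.9821 (lagging, φ = 10.9°)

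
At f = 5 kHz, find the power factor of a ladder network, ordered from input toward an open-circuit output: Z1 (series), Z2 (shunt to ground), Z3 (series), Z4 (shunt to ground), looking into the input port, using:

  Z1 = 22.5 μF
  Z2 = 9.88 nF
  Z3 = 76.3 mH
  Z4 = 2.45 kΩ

Step 1 — Angular frequency: ω = 2π·f = 2π·5000 = 3.142e+04 rad/s.
Step 2 — Component impedances:
  Z1: Z = 1/(jωC) = -j/(ω·C) = 0 - j1.415 Ω
  Z2: Z = 1/(jωC) = -j/(ω·C) = 0 - j3222 Ω
  Z3: Z = jωL = j·3.142e+04·0.0763 = 0 + j2397 Ω
  Z4: Z = R = 2450 Ω
Step 3 — Ladder network (open output): work backward from the far end, alternating series and parallel combinations. Z_in = 3805 - j1942 Ω = 4272∠-27.0° Ω.
Step 4 — Power factor: PF = cos(φ) = Re(Z)/|Z| = 3805/4272 = 0.8907.
Step 5 — Type: Im(Z) = -1942 ⇒ leading (phase φ = -27.0°).

PF = 0.8907 (leading, φ = -27.0°)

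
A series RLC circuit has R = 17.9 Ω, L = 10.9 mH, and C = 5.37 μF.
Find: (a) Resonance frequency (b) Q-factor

Step 1 — Resonance condition Im(Z)=0 gives ω₀ = 1/√(LC).
Step 2 — ω₀ = 1/√(0.0109·5.37e-06) = 4133 rad/s.
Step 3 — f₀ = ω₀/(2π) = 657.8 Hz.
Step 4 — Series Q: Q = ω₀L/R = 4133·0.0109/17.9 = 2.517.

(a) f₀ = 657.8 Hz  (b) Q = 2.517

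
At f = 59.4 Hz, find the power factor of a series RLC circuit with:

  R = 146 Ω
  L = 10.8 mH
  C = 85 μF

Step 1 — Angular frequency: ω = 2π·f = 2π·59.4 = 373.2 rad/s.
Step 2 — Component impedances:
  R: Z = R = 146 Ω
  L: Z = jωL = j·373.2·0.0108 = 0 + j4.031 Ω
  C: Z = 1/(jωC) = -j/(ω·C) = 0 - j31.52 Ω
Step 3 — Series combination: Z_total = R + L + C = 146 - j27.49 Ω = 148.6∠-10.7° Ω.
Step 4 — Power factor: PF = cos(φ) = Re(Z)/|Z| = 146/148.57 = 0.9827.
Step 5 — Type: Im(Z) = -27.49 ⇒ leading (phase φ = -10.7°).

PF = 0.9827 (leading, φ = -10.7°)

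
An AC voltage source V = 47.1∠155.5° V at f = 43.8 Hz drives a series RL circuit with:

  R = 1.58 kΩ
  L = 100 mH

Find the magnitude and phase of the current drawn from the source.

Step 1 — Angular frequency: ω = 2π·f = 2π·43.8 = 275.2 rad/s.
Step 2 — Component impedances:
  R: Z = R = 1580 Ω
  L: Z = jωL = j·275.2·0.1 = 0 + j27.52 Ω
Step 3 — Series combination: Z_total = R + L = 1580 + j27.52 Ω = 1580∠1.0° Ω.
Step 4 — Source phasor: V = 47.1∠155.5° V = -42.86 + j19.53 V.
Step 5 — Ohm's law: I = V / Z_total = (-42.86 + j19.53) / (1580 + j27.52) = -0.0269 + j0.01283 A.
Step 6 — Convert to polar: |I| = 0.02981 A, ∠I = 154.5°.

I = 0.02981∠154.5° A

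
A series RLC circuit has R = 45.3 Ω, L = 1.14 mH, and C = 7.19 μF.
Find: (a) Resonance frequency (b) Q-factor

Step 1 — Resonance condition Im(Z)=0 gives ω₀ = 1/√(LC).
Step 2 — ω₀ = 1/√(0.00114·7.19e-06) = 1.105e+04 rad/s.
Step 3 — f₀ = ω₀/(2π) = 1758 Hz.
Step 4 — Series Q: Q = ω₀L/R = 1.105e+04·0.00114/45.3 = 0.278.

(a) f₀ = 1758 Hz  (b) Q = 0.278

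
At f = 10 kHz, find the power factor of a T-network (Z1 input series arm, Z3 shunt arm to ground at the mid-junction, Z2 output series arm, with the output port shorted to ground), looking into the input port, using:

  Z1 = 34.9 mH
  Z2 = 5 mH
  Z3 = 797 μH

Step 1 — Angular frequency: ω = 2π·f = 2π·1e+04 = 6.283e+04 rad/s.
Step 2 — Component impedances:
  Z1: Z = jωL = j·6.283e+04·0.0349 = 0 + j2193 Ω
  Z2: Z = jωL = j·6.283e+04·0.005 = 0 + j314.2 Ω
  Z3: Z = jωL = j·6.283e+04·0.000797 = 0 + j50.08 Ω
Step 3 — With the output port shorted to ground, the output series arm Z2 runs from the junction to ground; the shunt arm Z3 also runs from the junction to ground. They appear in parallel: Z3 || Z2 = 0 + j43.19 Ω.
Step 4 — Series with input arm Z1: Z_in = Z1 + (Z3 || Z2) = 0 + j2236 Ω = 2236∠90.0° Ω.
Step 5 — Power factor: PF = cos(φ) = Re(Z)/|Z| = 0/2236 = 0.
Step 6 — Type: Im(Z) = 2236 ⇒ lagging (phase φ = 90.0°).

PF = 0 (lagging, φ = 90.0°)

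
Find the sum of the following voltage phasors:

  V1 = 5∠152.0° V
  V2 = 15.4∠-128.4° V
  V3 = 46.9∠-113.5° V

Step 1 — Convert each phasor to rectangular form:
  V1 = 5·(cos(152.0°) + j·sin(152.0°)) = -4.415 + j2.347 V
  V2 = 15.4·(cos(-128.4°) + j·sin(-128.4°)) = -9.566 - j12.07 V
  V3 = 46.9·(cos(-113.5°) + j·sin(-113.5°)) = -18.7 - j43.01 V
Step 2 — Sum components: V_total = -32.68 - j52.73 V.
Step 3 — Convert to polar: |V_total| = 62.04 V, ∠V_total = -121.8°.

V_total = 62.04∠-121.8° V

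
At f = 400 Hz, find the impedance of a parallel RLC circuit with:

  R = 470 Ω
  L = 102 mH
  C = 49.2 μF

Step 1 — Angular frequency: ω = 2π·f = 2π·400 = 2513 rad/s.
Step 2 — Component impedances:
  R: Z = R = 470 Ω
  L: Z = jωL = j·2513·0.102 = 0 + j256.4 Ω
  C: Z = 1/(jωC) = -j/(ω·C) = 0 - j8.087 Ω
Step 3 — Parallel combination: 1/Z_total = 1/R + 1/L + 1/C; Z_total = 0.1483 - j8.348 Ω = 8.349∠-89.0° Ω.

Z = 0.1483 - j8.348 Ω = 8.349∠-89.0° Ω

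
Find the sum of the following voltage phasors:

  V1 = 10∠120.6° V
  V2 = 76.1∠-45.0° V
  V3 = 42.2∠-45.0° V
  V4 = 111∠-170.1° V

Step 1 — Convert each phasor to rectangular form:
  V1 = 10·(cos(120.6°) + j·sin(120.6°)) = -5.09 + j8.607 V
  V2 = 76.1·(cos(-45.0°) + j·sin(-45.0°)) = 53.81 - j53.81 V
  V3 = 42.2·(cos(-45.0°) + j·sin(-45.0°)) = 29.84 - j29.84 V
  V4 = 111·(cos(-170.1°) + j·sin(-170.1°)) = -109.3 - j19.08 V
Step 2 — Sum components: V_total = -30.79 - j94.13 V.
Step 3 — Convert to polar: |V_total| = 99.03 V, ∠V_total = -108.1°.

V_total = 99.03∠-108.1° V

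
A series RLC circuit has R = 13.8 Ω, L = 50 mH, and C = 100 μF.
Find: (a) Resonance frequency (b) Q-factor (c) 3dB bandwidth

Step 1 — Resonance condition Im(Z)=0 gives ω₀ = 1/√(LC).
Step 2 — ω₀ = 1/√(0.05·0.0001) = 447.2 rad/s.
Step 3 — f₀ = ω₀/(2π) = 71.18 Hz.
Step 4 — Series Q: Q = ω₀L/R = 447.2·0.05/13.8 = 1.62.
Step 5 — 3dB bandwidth: Δω = ω₀/Q = 276 rad/s; BW = Δω/(2π) = 43.93 Hz.

(a) f₀ = 71.18 Hz  (b) Q = 1.62  (c) BW = 43.93 Hz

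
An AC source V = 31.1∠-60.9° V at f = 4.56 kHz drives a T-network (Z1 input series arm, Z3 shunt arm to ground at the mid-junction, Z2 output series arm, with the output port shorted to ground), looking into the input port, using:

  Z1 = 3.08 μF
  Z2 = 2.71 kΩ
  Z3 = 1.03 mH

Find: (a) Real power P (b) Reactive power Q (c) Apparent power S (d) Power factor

Step 1 — Angular frequency: ω = 2π·f = 2π·4560 = 2.865e+04 rad/s.
Step 2 — Component impedances:
  Z1: Z = 1/(jωC) = -j/(ω·C) = 0 - j11.33 Ω
  Z2: Z = R = 2710 Ω
  Z3: Z = jωL = j·2.865e+04·0.00103 = 0 + j29.51 Ω
Step 3 — With the output port shorted to ground, the output series arm Z2 runs from the junction to ground; the shunt arm Z3 also runs from the junction to ground. They appear in parallel: Z3 || Z2 = 0.3213 + j29.51 Ω.
Step 4 — Series with input arm Z1: Z_in = Z1 + (Z3 || Z2) = 0.3213 + j18.18 Ω = 18.18∠89.0° Ω.
Step 5 — Source phasor: V = 31.1∠-60.9° V = 15.13 - j27.17 V.
Step 6 — Current: I = V / Z = -1.48 - j0.8583 A = 1.711∠-149.9° A.
Step 7 — Complex power: S = V·I* = 0.9405 + j53.2 VA.
Step 8 — Real power: P = Re(S) = 0.9405 W.
Step 9 — Reactive power: Q = Im(S) = 53.2 VAR.
Step 10 — Apparent power: |S| = 53.21 VA.
Step 11 — Power factor: PF = P/|S| = 0.01768 (lagging).

(a) P = 0.9405 W  (b) Q = 53.2 VAR  (c) S = 53.21 VA  (d) PF = 0.01768 (lagging)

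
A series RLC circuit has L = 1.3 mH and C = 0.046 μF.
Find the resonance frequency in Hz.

Step 1 — Resonance condition Im(Z)=0 gives ω₀ = 1/√(LC).
Step 2 — ω₀ = 1/√(0.0013·4.6e-08) = 1.293e+05 rad/s.
Step 3 — f₀ = ω₀/(2π) = 2.058e+04 Hz.

f₀ = 2.058e+04 Hz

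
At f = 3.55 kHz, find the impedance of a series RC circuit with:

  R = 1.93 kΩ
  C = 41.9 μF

Step 1 — Angular frequency: ω = 2π·f = 2π·3550 = 2.231e+04 rad/s.
Step 2 — Component impedances:
  R: Z = R = 1930 Ω
  C: Z = 1/(jωC) = -j/(ω·C) = 0 - j1.07 Ω
Step 3 — Series combination: Z_total = R + C = 1930 - j1.07 Ω = 1930∠-0.0° Ω.

Z = 1930 - j1.07 Ω = 1930∠-0.0° Ω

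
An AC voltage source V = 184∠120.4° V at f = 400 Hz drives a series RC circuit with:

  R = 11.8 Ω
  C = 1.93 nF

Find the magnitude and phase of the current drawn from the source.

Step 1 — Angular frequency: ω = 2π·f = 2π·400 = 2513 rad/s.
Step 2 — Component impedances:
  R: Z = R = 11.8 Ω
  C: Z = 1/(jωC) = -j/(ω·C) = 0 - j2.062e+05 Ω
Step 3 — Series combination: Z_total = R + C = 11.8 - j2.062e+05 Ω = 2.062e+05∠-90.0° Ω.
Step 4 — Source phasor: V = 184∠120.4° V = -93.11 + j158.7 V.
Step 5 — Ohm's law: I = V / Z_total = (-93.11 + j158.7) / (11.8 - j2.062e+05) = -0.0007698 - j0.0004516 A.
Step 6 — Convert to polar: |I| = 0.0008925 A, ∠I = -149.6°.

I = 0.0008925∠-149.6° A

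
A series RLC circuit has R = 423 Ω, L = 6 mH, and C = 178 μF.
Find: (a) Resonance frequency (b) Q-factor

Step 1 — Resonance condition Im(Z)=0 gives ω₀ = 1/√(LC).
Step 2 — ω₀ = 1/√(0.006·0.000178) = 967.6 rad/s.
Step 3 — f₀ = ω₀/(2π) = 154 Hz.
Step 4 — Series Q: Q = ω₀L/R = 967.6·0.006/423 = 0.01373.

(a) f₀ = 154 Hz  (b) Q = 0.01373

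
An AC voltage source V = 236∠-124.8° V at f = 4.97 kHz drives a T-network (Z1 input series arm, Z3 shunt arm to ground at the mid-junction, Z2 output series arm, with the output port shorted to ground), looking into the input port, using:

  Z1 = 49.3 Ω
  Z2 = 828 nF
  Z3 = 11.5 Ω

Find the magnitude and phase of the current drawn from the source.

Step 1 — Angular frequency: ω = 2π·f = 2π·4970 = 3.123e+04 rad/s.
Step 2 — Component impedances:
  Z1: Z = R = 49.3 Ω
  Z2: Z = 1/(jωC) = -j/(ω·C) = 0 - j38.68 Ω
  Z3: Z = R = 11.5 Ω
Step 3 — With the output port shorted to ground, the output series arm Z2 runs from the junction to ground; the shunt arm Z3 also runs from the junction to ground. They appear in parallel: Z3 || Z2 = 10.57 - j3.142 Ω.
Step 4 — Series with input arm Z1: Z_in = Z1 + (Z3 || Z2) = 59.87 - j3.142 Ω = 59.95∠-3.0° Ω.
Step 5 — Source phasor: V = 236∠-124.8° V = -134.7 - j193.8 V.
Step 6 — Ohm's law: I = V / Z_total = (-134.7 - j193.8) / (59.87 - j3.142) = -2.074 - j3.346 A.
Step 7 — Convert to polar: |I| = 3.937 A, ∠I = -121.8°.

I = 3.937∠-121.8° A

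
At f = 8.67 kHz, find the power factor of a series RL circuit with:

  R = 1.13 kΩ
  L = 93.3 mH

Step 1 — Angular frequency: ω = 2π·f = 2π·8670 = 5.448e+04 rad/s.
Step 2 — Component impedances:
  R: Z = R = 1130 Ω
  L: Z = jωL = j·5.448e+04·0.0933 = 0 + j5083 Ω
Step 3 — Series combination: Z_total = R + L = 1130 + j5083 Ω = 5207∠77.5° Ω.
Step 4 — Power factor: PF = cos(φ) = Re(Z)/|Z| = 1130/5207 = 0.217.
Step 5 — Type: Im(Z) = 5083 ⇒ lagging (phase φ = 77.5°).

PF = 0.217 (lagging, φ = 77.5°)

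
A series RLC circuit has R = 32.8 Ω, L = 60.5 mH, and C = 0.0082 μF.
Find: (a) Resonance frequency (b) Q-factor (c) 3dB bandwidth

Step 1 — Resonance: ω₀ = 1/√(LC) = 1/√(0.0605·8.2e-09) = 4.49e+04 rad/s.
Step 2 — f₀ = ω₀/(2π) = 7146 Hz.
Step 3 — Series Q: Q = ω₀L/R = 4.49e+04·0.0605/32.8 = 82.81.
Step 4 — Bandwidth: Δω = ω₀/Q = 542.1 rad/s; BW = Δω/(2π) = 86.29 Hz.

(a) f₀ = 7146 Hz  (b) Q = 82.81  (c) BW = 86.29 Hz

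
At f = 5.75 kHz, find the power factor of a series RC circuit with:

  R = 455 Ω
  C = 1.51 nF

Step 1 — Angular frequency: ω = 2π·f = 2π·5750 = 3.613e+04 rad/s.
Step 2 — Component impedances:
  R: Z = R = 455 Ω
  C: Z = 1/(jωC) = -j/(ω·C) = 0 - j1.833e+04 Ω
Step 3 — Series combination: Z_total = R + C = 455 - j1.833e+04 Ω = 1.834e+04∠-88.6° Ω.
Step 4 — Power factor: PF = cos(φ) = Re(Z)/|Z| = 455/1.834e+04 = 0.02481.
Step 5 — Type: Im(Z) = -1.833e+04 ⇒ leading (phase φ = -88.6°).

PF = 0.02481 (leading, φ = -88.6°)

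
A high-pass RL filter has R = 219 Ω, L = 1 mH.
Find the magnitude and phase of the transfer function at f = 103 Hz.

Step 1 — Angular frequency: ω = 2π·103 = 647.2 rad/s.
Step 2 — Transfer function: H(jω) = jωL/(R + jωL).
Step 3 — Numerator jωL = j·0.6472; denominator R + jωL = 219 + j0.6472.
Step 4 — H = 8.733e-06 + j0.002955.
Step 5 — Magnitude: |H| = 0.002955 (-50.6 dB); phase: φ = 89.8°.

|H| = 0.002955 (-50.6 dB), φ = 89.8°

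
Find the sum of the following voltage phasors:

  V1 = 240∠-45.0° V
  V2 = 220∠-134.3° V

Step 1 — Convert each phasor to rectangular form:
  V1 = 240·(cos(-45.0°) + j·sin(-45.0°)) = 169.7 - j169.7 V
  V2 = 220·(cos(-134.3°) + j·sin(-134.3°)) = -153.7 - j157.5 V
Step 2 — Sum components: V_total = 16.05 - j327.2 V.
Step 3 — Convert to polar: |V_total| = 327.6 V, ∠V_total = -87.2°.

V_total = 327.6∠-87.2° V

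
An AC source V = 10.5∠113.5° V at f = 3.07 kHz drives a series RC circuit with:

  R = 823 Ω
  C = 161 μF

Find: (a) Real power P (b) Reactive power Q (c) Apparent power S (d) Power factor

Step 1 — Angular frequency: ω = 2π·f = 2π·3070 = 1.929e+04 rad/s.
Step 2 — Component impedances:
  R: Z = R = 823 Ω
  C: Z = 1/(jωC) = -j/(ω·C) = 0 - j0.322 Ω
Step 3 — Series combination: Z_total = R + C = 823 - j0.322 Ω = 823∠-0.0° Ω.
Step 4 — Source phasor: V = 10.5∠113.5° V = -4.187 + j9.629 V.
Step 5 — Current: I = V / Z = -0.005092 + j0.0117 A = 0.01276∠113.5° A.
Step 6 — Complex power: S = V·I* = 0.134 - j5.241e-05 VA.
Step 7 — Real power: P = Re(S) = 0.134 W.
Step 8 — Reactive power: Q = Im(S) = -5.241e-05 VAR.
Step 9 — Apparent power: |S| = 0.134 VA.
Step 10 — Power factor: PF = P/|S| = 1 (leading).

(a) P = 0.134 W  (b) Q = -5.241e-05 VAR  (c) S = 0.134 VA  (d) PF = 1 (leading)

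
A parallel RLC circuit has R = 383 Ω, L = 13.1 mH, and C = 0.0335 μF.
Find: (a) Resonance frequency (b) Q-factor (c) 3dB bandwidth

Step 1 — Resonance: ω₀ = 1/√(LC) = 1/√(0.0131·3.35e-08) = 4.774e+04 rad/s.
Step 2 — f₀ = ω₀/(2π) = 7597 Hz.
Step 3 — Parallel Q: Q = R/(ω₀L) = 383/(4.774e+04·0.0131) = 0.6125.
Step 4 — Bandwidth: Δω = ω₀/Q = 7.794e+04 rad/s; BW = Δω/(2π) = 1.24e+04 Hz.

(a) f₀ = 7597 Hz  (b) Q = 0.6125  (c) BW = 1.24e+04 Hz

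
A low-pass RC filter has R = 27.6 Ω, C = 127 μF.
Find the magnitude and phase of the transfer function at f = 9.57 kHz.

Step 1 — Angular frequency: ω = 2π·9570 = 6.013e+04 rad/s.
Step 2 — Transfer function: H(jω) = 1/(1 + jωRC).
Step 3 — Denominator: 1 + jωRC = 1 + j·6.013e+04·27.6·0.000127 = 1 + j210.8.
Step 4 — H = 2.251e-05 - j0.004744.
Step 5 — Magnitude: |H| = 0.004745 (-46.5 dB); phase: φ = -89.7°.

|H| = 0.004745 (-46.5 dB), φ = -89.7°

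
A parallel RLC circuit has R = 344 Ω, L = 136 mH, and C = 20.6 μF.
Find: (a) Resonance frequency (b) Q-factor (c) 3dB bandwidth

Step 1 — Resonance: ω₀ = 1/√(LC) = 1/√(0.136·2.06e-05) = 597.4 rad/s.
Step 2 — f₀ = ω₀/(2π) = 95.09 Hz.
Step 3 — Parallel Q: Q = R/(ω₀L) = 344/(597.4·0.136) = 4.234.
Step 4 — Bandwidth: Δω = ω₀/Q = 141.1 rad/s; BW = Δω/(2π) = 22.46 Hz.

(a) f₀ = 95.09 Hz  (b) Q = 4.234  (c) BW = 22.46 Hz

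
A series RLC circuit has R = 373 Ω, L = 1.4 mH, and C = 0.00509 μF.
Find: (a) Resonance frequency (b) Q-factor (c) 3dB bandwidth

Step 1 — Resonance condition Im(Z)=0 gives ω₀ = 1/√(LC).
Step 2 — ω₀ = 1/√(0.0014·5.09e-09) = 3.746e+05 rad/s.
Step 3 — f₀ = ω₀/(2π) = 5.962e+04 Hz.
Step 4 — Series Q: Q = ω₀L/R = 3.746e+05·0.0014/373 = 1.406.
Step 5 — 3dB bandwidth: Δω = ω₀/Q = 2.664e+05 rad/s; BW = Δω/(2π) = 4.24e+04 Hz.

(a) f₀ = 5.962e+04 Hz  (b) Q = 1.406  (c) BW = 4.24e+04 Hz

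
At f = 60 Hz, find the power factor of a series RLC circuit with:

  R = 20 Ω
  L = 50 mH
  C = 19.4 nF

Step 1 — Angular frequency: ω = 2π·f = 2π·60 = 377 rad/s.
Step 2 — Component impedances:
  R: Z = R = 20 Ω
  L: Z = jωL = j·377·0.05 = 0 + j18.85 Ω
  C: Z = 1/(jωC) = -j/(ω·C) = 0 - j1.367e+05 Ω
Step 3 — Series combination: Z_total = R + L + C = 20 - j1.367e+05 Ω = 1.367e+05∠-90.0° Ω.
Step 4 — Power factor: PF = cos(φ) = Re(Z)/|Z| = 20/1.367e+05 = 0.0001463.
Step 5 — Type: Im(Z) = -1.367e+05 ⇒ leading (phase φ = -90.0°).

PF = 0.0001463 (leading, φ = -90.0°)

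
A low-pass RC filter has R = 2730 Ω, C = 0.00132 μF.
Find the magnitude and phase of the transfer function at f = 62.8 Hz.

Step 1 — Angular frequency: ω = 2π·62.8 = 394.6 rad/s.
Step 2 — Transfer function: H(jω) = 1/(1 + jωRC).
Step 3 — Denominator: 1 + jωRC = 1 + j·394.6·2730·1.32e-09 = 1 + j0.001422.
Step 4 — H = 1 - j0.001422.
Step 5 — Magnitude: |H| = 1 (-0.0 dB); phase: φ = -0.1°.

|H| = 1 (-0.0 dB), φ = -0.1°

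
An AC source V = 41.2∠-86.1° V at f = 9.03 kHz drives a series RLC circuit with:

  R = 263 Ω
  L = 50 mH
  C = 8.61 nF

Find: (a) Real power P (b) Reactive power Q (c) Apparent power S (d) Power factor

Step 1 — Angular frequency: ω = 2π·f = 2π·9030 = 5.674e+04 rad/s.
Step 2 — Component impedances:
  R: Z = R = 263 Ω
  L: Z = jωL = j·5.674e+04·0.05 = 0 + j2837 Ω
  C: Z = 1/(jωC) = -j/(ω·C) = 0 - j2047 Ω
Step 3 — Series combination: Z_total = R + L + C = 263 + j789.8 Ω = 832.4∠71.6° Ω.
Step 4 — Source phasor: V = 41.2∠-86.1° V = 2.802 - j41.1 V.
Step 5 — Current: I = V / Z = -0.04579 - j0.01879 A = 0.04949∠-157.7° A.
Step 6 — Complex power: S = V·I* = 0.6442 + j1.935 VA.
Step 7 — Real power: P = Re(S) = 0.6442 W.
Step 8 — Reactive power: Q = Im(S) = 1.935 VAR.
Step 9 — Apparent power: |S| = 2.039 VA.
Step 10 — Power factor: PF = P/|S| = 0.3159 (lagging).

(a) P = 0.6442 W  (b) Q = 1.935 VAR  (c) S = 2.039 VA  (d) PF = 0.3159 (lagging)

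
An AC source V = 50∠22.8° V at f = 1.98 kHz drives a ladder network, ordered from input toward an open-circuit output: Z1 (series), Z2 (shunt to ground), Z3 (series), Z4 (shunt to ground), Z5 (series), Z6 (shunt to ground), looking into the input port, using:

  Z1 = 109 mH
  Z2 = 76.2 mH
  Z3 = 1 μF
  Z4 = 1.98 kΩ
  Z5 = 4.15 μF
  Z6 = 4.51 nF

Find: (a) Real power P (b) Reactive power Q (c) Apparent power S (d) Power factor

Step 1 — Angular frequency: ω = 2π·f = 2π·1980 = 1.244e+04 rad/s.
Step 2 — Component impedances:
  Z1: Z = jωL = j·1.244e+04·0.109 = 0 + j1356 Ω
  Z2: Z = jωL = j·1.244e+04·0.0762 = 0 + j948 Ω
  Z3: Z = 1/(jωC) = -j/(ω·C) = 0 - j80.38 Ω
  Z4: Z = R = 1980 Ω
  Z5: Z = 1/(jωC) = -j/(ω·C) = 0 - j19.37 Ω
  Z6: Z = 1/(jωC) = -j/(ω·C) = 0 - j1.782e+04 Ω
Step 3 — Ladder network (open output): work backward from the far end, alternating series and parallel combinations. Z_in = 413.7 + j2166 Ω = 2206∠79.2° Ω.
Step 4 — Source phasor: V = 50∠22.8° V = 46.09 + j19.38 V.
Step 5 — Current: I = V / Z = 0.01255 - j0.01888 A = 0.02267∠-56.4° A.
Step 6 — Complex power: S = V·I* = 0.2126 + j1.113 VA.
Step 7 — Real power: P = Re(S) = 0.2126 W.
Step 8 — Reactive power: Q = Im(S) = 1.113 VAR.
Step 9 — Apparent power: |S| = 1.133 VA.
Step 10 — Power factor: PF = P/|S| = 0.1876 (lagging).

(a) P = 0.2126 W  (b) Q = 1.113 VAR  (c) S = 1.133 VA  (d) PF = 0.1876 (lagging)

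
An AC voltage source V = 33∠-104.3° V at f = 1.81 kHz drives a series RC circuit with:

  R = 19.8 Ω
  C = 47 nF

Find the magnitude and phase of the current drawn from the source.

Step 1 — Angular frequency: ω = 2π·f = 2π·1810 = 1.137e+04 rad/s.
Step 2 — Component impedances:
  R: Z = R = 19.8 Ω
  C: Z = 1/(jωC) = -j/(ω·C) = 0 - j1871 Ω
Step 3 — Series combination: Z_total = R + C = 19.8 - j1871 Ω = 1871∠-89.4° Ω.
Step 4 — Source phasor: V = 33∠-104.3° V = -8.151 - j31.98 V.
Step 5 — Ohm's law: I = V / Z_total = (-8.151 - j31.98) / (19.8 - j1871) = 0.01704 - j0.004537 A.
Step 6 — Convert to polar: |I| = 0.01764 A, ∠I = -14.9°.

I = 0.01764∠-14.9° A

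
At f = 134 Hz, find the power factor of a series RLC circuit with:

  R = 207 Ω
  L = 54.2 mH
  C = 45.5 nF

Step 1 — Angular frequency: ω = 2π·f = 2π·134 = 841.9 rad/s.
Step 2 — Component impedances:
  R: Z = R = 207 Ω
  L: Z = jωL = j·841.9·0.0542 = 0 + j45.63 Ω
  C: Z = 1/(jωC) = -j/(ω·C) = 0 - j2.61e+04 Ω
Step 3 — Series combination: Z_total = R + L + C = 207 - j2.606e+04 Ω = 2.606e+04∠-89.5° Ω.
Step 4 — Power factor: PF = cos(φ) = Re(Z)/|Z| = 207/26059 = 0.007944.
Step 5 — Type: Im(Z) = -2.606e+04 ⇒ leading (phase φ = -89.5°).

PF = 0.007944 (leading, φ = -89.5°)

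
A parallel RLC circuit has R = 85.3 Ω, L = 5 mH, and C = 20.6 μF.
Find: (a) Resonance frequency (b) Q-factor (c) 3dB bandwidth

Step 1 — Resonance: ω₀ = 1/√(LC) = 1/√(0.005·2.06e-05) = 3116 rad/s.
Step 2 — f₀ = ω₀/(2π) = 495.9 Hz.
Step 3 — Parallel Q: Q = R/(ω₀L) = 85.3/(3116·0.005) = 5.475.
Step 4 — Bandwidth: Δω = ω₀/Q = 569.1 rad/s; BW = Δω/(2π) = 90.57 Hz.

(a) f₀ = 495.9 Hz  (b) Q = 5.475  (c) BW = 90.57 Hz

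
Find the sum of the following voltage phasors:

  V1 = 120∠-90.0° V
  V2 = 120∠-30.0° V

Step 1 — Convert each phasor to rectangular form:
  V1 = 120·(cos(-90.0°) + j·sin(-90.0°)) = 0 - j120 V
  V2 = 120·(cos(-30.0°) + j·sin(-30.0°)) = 103.9 - j60 V
Step 2 — Sum components: V_total = 103.9 - j180 V.
Step 3 — Convert to polar: |V_total| = 207.8 V, ∠V_total = -60.0°.

V_total = 207.8∠-60.0° V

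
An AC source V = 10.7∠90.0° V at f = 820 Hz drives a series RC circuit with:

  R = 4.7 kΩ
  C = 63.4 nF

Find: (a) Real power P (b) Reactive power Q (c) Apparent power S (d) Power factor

Step 1 — Angular frequency: ω = 2π·f = 2π·820 = 5152 rad/s.
Step 2 — Component impedances:
  R: Z = R = 4700 Ω
  C: Z = 1/(jωC) = -j/(ω·C) = 0 - j3061 Ω
Step 3 — Series combination: Z_total = R + C = 4700 - j3061 Ω = 5609∠-33.1° Ω.
Step 4 — Source phasor: V = 10.7∠90.0° V = 0 + j10.7 V.
Step 5 — Current: I = V / Z = -0.001041 + j0.001598 A = 0.001908∠123.1° A.
Step 6 — Complex power: S = V·I* = 0.0171 - j0.01114 VA.
Step 7 — Real power: P = Re(S) = 0.0171 W.
Step 8 — Reactive power: Q = Im(S) = -0.01114 VAR.
Step 9 — Apparent power: |S| = 0.02041 VA.
Step 10 — Power factor: PF = P/|S| = 0.8379 (leading).

(a) P = 0.0171 W  (b) Q = -0.01114 VAR  (c) S = 0.02041 VA  (d) PF = 0.8379 (leading)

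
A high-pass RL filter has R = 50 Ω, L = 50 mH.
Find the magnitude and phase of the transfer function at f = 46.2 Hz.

Step 1 — Angular frequency: ω = 2π·46.2 = 290.3 rad/s.
Step 2 — Transfer function: H(jω) = jωL/(R + jωL).
Step 3 — Numerator jωL = j·14.51; denominator R + jωL = 50 + j14.51.
Step 4 — H = 0.07772 + j0.2677.
Step 5 — Magnitude: |H| = 0.2788 (-11.1 dB); phase: φ = 73.8°.

|H| = 0.2788 (-11.1 dB), φ = 73.8°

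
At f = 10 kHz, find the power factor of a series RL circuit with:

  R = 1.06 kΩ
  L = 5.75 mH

Step 1 — Angular frequency: ω = 2π·f = 2π·1e+04 = 6.283e+04 rad/s.
Step 2 — Component impedances:
  R: Z = R = 1060 Ω
  L: Z = jωL = j·6.283e+04·0.00575 = 0 + j361.3 Ω
Step 3 — Series combination: Z_total = R + L = 1060 + j361.3 Ω = 1120∠18.8° Ω.
Step 4 — Power factor: PF = cos(φ) = Re(Z)/|Z| = 1060/1119.9 = 0.9465.
Step 5 — Type: Im(Z) = 361.3 ⇒ lagging (phase φ = 18.8°).

PF = 0.9465 (lagging, φ = 18.8°)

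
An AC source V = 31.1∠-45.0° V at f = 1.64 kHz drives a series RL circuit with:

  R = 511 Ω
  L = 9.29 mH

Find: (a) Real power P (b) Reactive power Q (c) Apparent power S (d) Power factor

Step 1 — Angular frequency: ω = 2π·f = 2π·1640 = 1.03e+04 rad/s.
Step 2 — Component impedances:
  R: Z = R = 511 Ω
  L: Z = jωL = j·1.03e+04·0.00929 = 0 + j95.73 Ω
Step 3 — Series combination: Z_total = R + L = 511 + j95.73 Ω = 519.9∠10.6° Ω.
Step 4 — Source phasor: V = 31.1∠-45.0° V = 21.99 - j21.99 V.
Step 5 — Current: I = V / Z = 0.03379 - j0.04936 A = 0.05982∠-55.6° A.
Step 6 — Complex power: S = V·I* = 1.829 + j0.3426 VA.
Step 7 — Real power: P = Re(S) = 1.829 W.
Step 8 — Reactive power: Q = Im(S) = 0.3426 VAR.
Step 9 — Apparent power: |S| = 1.86 VA.
Step 10 — Power factor: PF = P/|S| = 0.9829 (lagging).

(a) P = 1.829 W  (b) Q = 0.3426 VAR  (c) S = 1.86 VA  (d) PF = 0.9829 (lagging)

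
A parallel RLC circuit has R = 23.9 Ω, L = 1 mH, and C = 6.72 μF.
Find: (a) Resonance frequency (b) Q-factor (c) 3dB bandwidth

Step 1 — Resonance: ω₀ = 1/√(LC) = 1/√(0.001·6.72e-06) = 1.22e+04 rad/s.
Step 2 — f₀ = ω₀/(2π) = 1941 Hz.
Step 3 — Parallel Q: Q = R/(ω₀L) = 23.9/(1.22e+04·0.001) = 1.959.
Step 4 — Bandwidth: Δω = ω₀/Q = 6226 rad/s; BW = Δω/(2π) = 991 Hz.

(a) f₀ = 1941 Hz  (b) Q = 1.959  (c) BW = 991 Hz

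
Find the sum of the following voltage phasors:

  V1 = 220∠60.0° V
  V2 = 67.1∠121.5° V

Step 1 — Convert each phasor to rectangular form:
  V1 = 220·(cos(60.0°) + j·sin(60.0°)) = 110 + j190.5 V
  V2 = 67.1·(cos(121.5°) + j·sin(121.5°)) = -35.06 + j57.21 V
Step 2 — Sum components: V_total = 74.94 + j247.7 V.
Step 3 — Convert to polar: |V_total| = 258.8 V, ∠V_total = 73.2°.

V_total = 258.8∠73.2° V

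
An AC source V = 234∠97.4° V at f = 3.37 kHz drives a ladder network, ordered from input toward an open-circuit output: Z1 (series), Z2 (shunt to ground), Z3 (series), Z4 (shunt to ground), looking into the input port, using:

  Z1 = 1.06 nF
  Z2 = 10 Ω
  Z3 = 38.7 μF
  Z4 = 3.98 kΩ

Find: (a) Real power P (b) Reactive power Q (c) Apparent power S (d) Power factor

Step 1 — Angular frequency: ω = 2π·f = 2π·3370 = 2.117e+04 rad/s.
Step 2 — Component impedances:
  Z1: Z = 1/(jωC) = -j/(ω·C) = 0 - j4.455e+04 Ω
  Z2: Z = R = 10 Ω
  Z3: Z = 1/(jωC) = -j/(ω·C) = 0 - j1.22 Ω
  Z4: Z = R = 3980 Ω
Step 3 — Ladder network (open output): work backward from the far end, alternating series and parallel combinations. Z_in = 9.975 - j4.455e+04 Ω = 4.455e+04∠-90.0° Ω.
Step 4 — Source phasor: V = 234∠97.4° V = -30.14 + j232.1 V.
Step 5 — Current: I = V / Z = -0.005208 - j0.0006753 A = 0.005252∠-172.6° A.
Step 6 — Complex power: S = V·I* = 0.0002752 - j1.229 VA.
Step 7 — Real power: P = Re(S) = 0.0002752 W.
Step 8 — Reactive power: Q = Im(S) = -1.229 VAR.
Step 9 — Apparent power: |S| = 1.229 VA.
Step 10 — Power factor: PF = P/|S| = 0.0002239 (leading).

(a) P = 0.0002752 W  (b) Q = -1.229 VAR  (c) S = 1.229 VA  (d) PF = 0.0002239 (leading)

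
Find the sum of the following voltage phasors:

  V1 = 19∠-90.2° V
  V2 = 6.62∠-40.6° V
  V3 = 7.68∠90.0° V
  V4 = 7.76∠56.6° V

Step 1 — Convert each phasor to rectangular form:
  V1 = 19·(cos(-90.2°) + j·sin(-90.2°)) = -0.06632 - j19 V
  V2 = 6.62·(cos(-40.6°) + j·sin(-40.6°)) = 5.026 - j4.308 V
  V3 = 7.68·(cos(90.0°) + j·sin(90.0°)) = 0 + j7.68 V
  V4 = 7.76·(cos(56.6°) + j·sin(56.6°)) = 4.272 + j6.478 V
Step 2 — Sum components: V_total = 9.232 - j9.15 V.
Step 3 — Convert to polar: |V_total| = 13 V, ∠V_total = -44.7°.

V_total = 13∠-44.7° V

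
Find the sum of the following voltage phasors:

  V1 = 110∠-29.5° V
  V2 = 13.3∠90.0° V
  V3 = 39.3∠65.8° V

Step 1 — Convert each phasor to rectangular form:
  V1 = 110·(cos(-29.5°) + j·sin(-29.5°)) = 95.74 - j54.17 V
  V2 = 13.3·(cos(90.0°) + j·sin(90.0°)) = 0 + j13.3 V
  V3 = 39.3·(cos(65.8°) + j·sin(65.8°)) = 16.11 + j35.85 V
Step 2 — Sum components: V_total = 111.8 - j5.02 V.
Step 3 — Convert to polar: |V_total| = 112 V, ∠V_total = -2.6°.

V_total = 112∠-2.6° V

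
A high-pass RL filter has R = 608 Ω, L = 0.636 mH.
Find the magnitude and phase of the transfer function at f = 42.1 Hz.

Step 1 — Angular frequency: ω = 2π·42.1 = 264.5 rad/s.
Step 2 — Transfer function: H(jω) = jωL/(R + jωL).
Step 3 — Numerator jωL = j·0.1682; denominator R + jωL = 608 + j0.1682.
Step 4 — H = 7.657e-08 + j0.0002767.
Step 5 — Magnitude: |H| = 0.0002767 (-71.2 dB); phase: φ = 90.0°.

|H| = 0.0002767 (-71.2 dB), φ = 90.0°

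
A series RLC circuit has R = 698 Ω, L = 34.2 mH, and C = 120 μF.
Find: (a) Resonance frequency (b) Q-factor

Step 1 — Resonance condition Im(Z)=0 gives ω₀ = 1/√(LC).
Step 2 — ω₀ = 1/√(0.0342·0.00012) = 493.6 rad/s.
Step 3 — f₀ = ω₀/(2π) = 78.56 Hz.
Step 4 — Series Q: Q = ω₀L/R = 493.6·0.0342/698 = 0.02419.

(a) f₀ = 78.56 Hz  (b) Q = 0.02419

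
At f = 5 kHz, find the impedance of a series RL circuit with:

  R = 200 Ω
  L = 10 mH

Step 1 — Angular frequency: ω = 2π·f = 2π·5000 = 3.142e+04 rad/s.
Step 2 — Component impedances:
  R: Z = R = 200 Ω
  L: Z = jωL = j·3.142e+04·0.01 = 0 + j314.2 Ω
Step 3 — Series combination: Z_total = R + L = 200 + j314.2 Ω = 372.4∠57.5° Ω.

Z = 200 + j314.2 Ω = 372.4∠57.5° Ω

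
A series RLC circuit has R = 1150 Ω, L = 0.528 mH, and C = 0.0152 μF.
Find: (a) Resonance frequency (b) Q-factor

Step 1 — Resonance condition Im(Z)=0 gives ω₀ = 1/√(LC).
Step 2 — ω₀ = 1/√(0.000528·1.52e-08) = 3.53e+05 rad/s.
Step 3 — f₀ = ω₀/(2π) = 5.618e+04 Hz.
Step 4 — Series Q: Q = ω₀L/R = 3.53e+05·0.000528/1150 = 0.1621.

(a) f₀ = 5.618e+04 Hz  (b) Q = 0.1621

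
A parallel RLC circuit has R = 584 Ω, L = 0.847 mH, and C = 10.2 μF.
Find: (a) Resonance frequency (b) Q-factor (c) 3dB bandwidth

Step 1 — Resonance: ω₀ = 1/√(LC) = 1/√(0.000847·1.02e-05) = 1.076e+04 rad/s.
Step 2 — f₀ = ω₀/(2π) = 1712 Hz.
Step 3 — Parallel Q: Q = R/(ω₀L) = 584/(1.076e+04·0.000847) = 64.09.
Step 4 — Bandwidth: Δω = ω₀/Q = 167.9 rad/s; BW = Δω/(2π) = 26.72 Hz.

(a) f₀ = 1712 Hz  (b) Q = 64.09  (c) BW = 26.72 Hz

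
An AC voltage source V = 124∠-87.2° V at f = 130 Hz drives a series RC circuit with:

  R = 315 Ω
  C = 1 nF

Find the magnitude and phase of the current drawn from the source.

Step 1 — Angular frequency: ω = 2π·f = 2π·130 = 816.8 rad/s.
Step 2 — Component impedances:
  R: Z = R = 315 Ω
  C: Z = 1/(jωC) = -j/(ω·C) = 0 - j1.224e+06 Ω
Step 3 — Series combination: Z_total = R + C = 315 - j1.224e+06 Ω = 1.224e+06∠-90.0° Ω.
Step 4 — Source phasor: V = 124∠-87.2° V = 6.057 - j123.9 V.
Step 5 — Ohm's law: I = V / Z_total = (6.057 - j123.9) / (315 - j1.224e+06) = 0.0001012 + j4.922e-06 A.
Step 6 — Convert to polar: |I| = 0.0001013 A, ∠I = 2.8°.

I = 0.0001013∠2.8° A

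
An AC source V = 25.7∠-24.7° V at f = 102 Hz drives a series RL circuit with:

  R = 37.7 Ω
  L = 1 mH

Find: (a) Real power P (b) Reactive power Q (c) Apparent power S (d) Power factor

Step 1 — Angular frequency: ω = 2π·f = 2π·102 = 640.9 rad/s.
Step 2 — Component impedances:
  R: Z = R = 37.7 Ω
  L: Z = jωL = j·640.9·0.001 = 0 + j0.6409 Ω
Step 3 — Series combination: Z_total = R + L = 37.7 + j0.6409 Ω = 37.71∠1.0° Ω.
Step 4 — Source phasor: V = 25.7∠-24.7° V = 23.35 - j10.74 V.
Step 5 — Current: I = V / Z = 0.6143 - j0.2953 A = 0.6816∠-25.7° A.
Step 6 — Complex power: S = V·I* = 17.51 + j0.2977 VA.
Step 7 — Real power: P = Re(S) = 17.51 W.
Step 8 — Reactive power: Q = Im(S) = 0.2977 VAR.
Step 9 — Apparent power: |S| = 17.52 VA.
Step 10 — Power factor: PF = P/|S| = 0.9999 (lagging).

(a) P = 17.51 W  (b) Q = 0.2977 VAR  (c) S = 17.52 VA  (d) PF = 0.9999 (lagging)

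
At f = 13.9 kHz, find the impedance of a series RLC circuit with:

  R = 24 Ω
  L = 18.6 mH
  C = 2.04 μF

Step 1 — Angular frequency: ω = 2π·f = 2π·1.39e+04 = 8.734e+04 rad/s.
Step 2 — Component impedances:
  R: Z = R = 24 Ω
  L: Z = jωL = j·8.734e+04·0.0186 = 0 + j1624 Ω
  C: Z = 1/(jωC) = -j/(ω·C) = 0 - j5.613 Ω
Step 3 — Series combination: Z_total = R + L + C = 24 + j1619 Ω = 1619∠89.2° Ω.

Z = 24 + j1619 Ω = 1619∠89.2° Ω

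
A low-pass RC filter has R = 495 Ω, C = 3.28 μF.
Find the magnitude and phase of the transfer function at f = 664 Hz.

Step 1 — Angular frequency: ω = 2π·664 = 4172 rad/s.
Step 2 — Transfer function: H(jω) = 1/(1 + jωRC).
Step 3 — Denominator: 1 + jωRC = 1 + j·4172·495·3.28e-06 = 1 + j6.774.
Step 4 — H = 0.02133 - j0.1445.
Step 5 — Magnitude: |H| = 0.146 (-16.7 dB); phase: φ = -81.6°.

|H| = 0.146 (-16.7 dB), φ = -81.6°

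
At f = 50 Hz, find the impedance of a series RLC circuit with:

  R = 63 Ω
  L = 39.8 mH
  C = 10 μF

Step 1 — Angular frequency: ω = 2π·f = 2π·50 = 314.2 rad/s.
Step 2 — Component impedances:
  R: Z = R = 63 Ω
  L: Z = jωL = j·314.2·0.0398 = 0 + j12.5 Ω
  C: Z = 1/(jωC) = -j/(ω·C) = 0 - j318.3 Ω
Step 3 — Series combination: Z_total = R + L + C = 63 - j305.8 Ω = 312.2∠-78.4° Ω.

Z = 63 - j305.8 Ω = 312.2∠-78.4° Ω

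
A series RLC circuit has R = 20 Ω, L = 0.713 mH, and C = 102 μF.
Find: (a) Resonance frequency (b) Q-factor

Step 1 — Resonance condition Im(Z)=0 gives ω₀ = 1/√(LC).
Step 2 — ω₀ = 1/√(0.000713·0.000102) = 3708 rad/s.
Step 3 — f₀ = ω₀/(2π) = 590.2 Hz.
Step 4 — Series Q: Q = ω₀L/R = 3708·0.000713/20 = 0.1322.

(a) f₀ = 590.2 Hz  (b) Q = 0.1322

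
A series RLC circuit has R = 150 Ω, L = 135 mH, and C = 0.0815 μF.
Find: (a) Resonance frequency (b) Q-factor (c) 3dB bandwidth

Step 1 — Resonance condition Im(Z)=0 gives ω₀ = 1/√(LC).
Step 2 — ω₀ = 1/√(0.135·8.15e-08) = 9534 rad/s.
Step 3 — f₀ = ω₀/(2π) = 1517 Hz.
Step 4 — Series Q: Q = ω₀L/R = 9534·0.135/150 = 8.58.
Step 5 — 3dB bandwidth: Δω = ω₀/Q = 1111 rad/s; BW = Δω/(2π) = 176.8 Hz.

(a) f₀ = 1517 Hz  (b) Q = 8.58  (c) BW = 176.8 Hz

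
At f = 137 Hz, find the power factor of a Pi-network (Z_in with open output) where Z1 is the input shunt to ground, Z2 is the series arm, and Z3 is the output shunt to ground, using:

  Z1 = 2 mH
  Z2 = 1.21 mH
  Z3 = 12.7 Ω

Step 1 — Angular frequency: ω = 2π·f = 2π·137 = 860.8 rad/s.
Step 2 — Component impedances:
  Z1: Z = jωL = j·860.8·0.002 = 0 + j1.722 Ω
  Z2: Z = jωL = j·860.8·0.00121 = 0 + j1.042 Ω
  Z3: Z = R = 12.7 Ω
Step 3 — With open output, the series arm Z2 and the output shunt Z3 appear in series to ground: Z2 + Z3 = 12.7 + j1.042 Ω.
Step 4 — Parallel with input shunt Z1: Z_in = Z1 || (Z2 + Z3) = 0.2228 + j1.673 Ω = 1.688∠82.4° Ω.
Step 5 — Power factor: PF = cos(φ) = Re(Z)/|Z| = 0.2228/1.688 = 0.132.
Step 6 — Type: Im(Z) = 1.673 ⇒ lagging (phase φ = 82.4°).

PF = 0.132 (lagging, φ = 82.4°)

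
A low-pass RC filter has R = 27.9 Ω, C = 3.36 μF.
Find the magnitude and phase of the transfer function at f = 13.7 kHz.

Step 1 — Angular frequency: ω = 2π·1.37e+04 = 8.608e+04 rad/s.
Step 2 — Transfer function: H(jω) = 1/(1 + jωRC).
Step 3 — Denominator: 1 + jωRC = 1 + j·8.608e+04·27.9·3.36e-06 = 1 + j8.069.
Step 4 — H = 0.01512 - j0.122.
Step 5 — Magnitude: |H| = 0.123 (-18.2 dB); phase: φ = -82.9°.

|H| = 0.123 (-18.2 dB), φ = -82.9°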